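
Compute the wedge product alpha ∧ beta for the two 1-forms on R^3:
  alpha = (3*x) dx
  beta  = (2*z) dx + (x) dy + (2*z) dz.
alpha ∧ beta = (3*x^2) dx ∧ dy + (6*x*z) dx ∧ dz

Distribute the wedge, using dx_i ∧ dx_j = -dx_j ∧ dx_i and dx_i ∧ dx_i = 0. For each pair (i, j) with i < j, the coefficient of dx_i ∧ dx_j in alpha ∧ beta is (alpha_i * beta_j - alpha_j * beta_i). Collecting: alpha ∧ beta = (3*x^2) dx ∧ dy + (6*x*z) dx ∧ dz.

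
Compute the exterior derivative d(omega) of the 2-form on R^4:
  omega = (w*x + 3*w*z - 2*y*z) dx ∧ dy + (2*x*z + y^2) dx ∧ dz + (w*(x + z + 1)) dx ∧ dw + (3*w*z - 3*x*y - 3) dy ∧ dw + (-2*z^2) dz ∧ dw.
d(omega) = (3*w - 4*y) dx ∧ dy ∧ dz + (x - 3*y + 3*z) dx ∧ dy ∧ dw + (-w) dx ∧ dz ∧ dw + (-3*w) dy ∧ dz ∧ dw

For a 2-form omega = sum_{i<j} g_{ij} dx_i ∧ dx_j, the exterior derivative is
  d(omega) = sum_{i<j} d(g_{ij}) ∧ dx_i ∧ dx_j = sum_{i<j, k} (∂g_{ij}/∂x_k) dx_k ∧ dx_i ∧ dx_j.
Expand each term, using dx_k ∧ dx_i ∧ dx_j = sgn(permutation) dx_{(a)} ∧ dx_{(b)} ∧ dx_{(c)} with (a < b < c) sorted:
  d(w*x + 3*w*z - 2*y*z) includes (∂/∂z)(w*x + 3*w*z - 2*y*z) dz = (3*w - 2*y) dz, which multiplied by dx ∧ dy gives (3*w - 2*y) dx ∧ dy ∧ dz
  d(w*x + 3*w*z - 2*y*z) includes (∂/∂w)(w*x + 3*w*z - 2*y*z) dw = (x + 3*z) dw, which multiplied by dx ∧ dy gives (x + 3*z) dx ∧ dy ∧ dw
  d(2*x*z + y^2) includes (∂/∂y)(2*x*z + y^2) dy = (2*y) dy, which multiplied by dx ∧ dz gives (-2*y) dx ∧ dy ∧ dz
  d(w*(x + z + 1)) includes (∂/∂z)(w*(x + z + 1)) dz = (w) dz, which multiplied by dx ∧ dw gives (-w) dx ∧ dz ∧ dw
  d(3*w*z - 3*x*y - 3) includes (∂/∂x)(3*w*z - 3*x*y - 3) dx = (-3*y) dx, which multiplied by dy ∧ dw gives (-3*y) dx ∧ dy ∧ dw
  d(3*w*z - 3*x*y - 3) includes (∂/∂z)(3*w*z - 3*x*y - 3) dz = (3*w) dz, which multiplied by dy ∧ dw gives (-3*w) dy ∧ dz ∧ dw
Collecting like 3-forms: d(omega) = (3*w - 4*y) dx ∧ dy ∧ dz + (x - 3*y + 3*z) dx ∧ dy ∧ dw + (-w) dx ∧ dz ∧ dw + (-3*w) dy ∧ dz ∧ dw.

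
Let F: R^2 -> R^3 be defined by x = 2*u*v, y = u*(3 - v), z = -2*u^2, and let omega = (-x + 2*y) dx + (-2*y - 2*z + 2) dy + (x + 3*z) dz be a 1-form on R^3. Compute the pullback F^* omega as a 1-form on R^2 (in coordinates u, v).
F^* omega = (24*u^3 - 12*u^2*v + 12*u^2 - 10*u*v^2 + 24*u*v - 18*u - 2*v + 6) du + (2*u*(-2*u^2 - 5*u*v + 9*u - 1)) dv

Using F^*(f dg) = (f ∘ F) d(g ∘ F), substitute each coordinate x_i by F_i(u, v) in f_i, and replace dx_i by d F_i = (∂F_i/∂u) du + (∂F_i/∂v) dv.
  For the x component: f_1(F) = 2*u*(3 - 2*v); d F_1 = (2*v) du + (2*u) dv
  For the y component: f_2(F) = 4*u^2 + 2*u*v - 6*u + 2; d F_2 = (3 - v) du + (-u) dv
  For the z component: f_3(F) = 2*u*(-3*u + v); d F_3 = (-4*u) du + (0) dv
Combining and collecting du, dv coefficients:
  coeff of du: 24*u^3 - 12*u^2*v + 12*u^2 - 10*u*v^2 + 24*u*v - 18*u - 2*v + 6
  coeff of dv: 2*u*(-2*u^2 - 5*u*v + 9*u - 1)
F^* omega = (24*u^3 - 12*u^2*v + 12*u^2 - 10*u*v^2 + 24*u*v - 18*u - 2*v + 6) du + (2*u*(-2*u^2 - 5*u*v + 9*u - 1)) dv.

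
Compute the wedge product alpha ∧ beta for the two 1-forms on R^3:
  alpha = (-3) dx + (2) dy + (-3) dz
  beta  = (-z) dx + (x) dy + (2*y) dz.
alpha ∧ beta = (-3*x + 2*z) dx ∧ dy + (-6*y - 3*z) dx ∧ dz + (3*x + 4*y) dy ∧ dz

Distribute the wedge, using dx_i ∧ dx_j = -dx_j ∧ dx_i and dx_i ∧ dx_i = 0. For each pair (i, j) with i < j, the coefficient of dx_i ∧ dx_j in alpha ∧ beta is (alpha_i * beta_j - alpha_j * beta_i). Collecting: alpha ∧ beta = (-3*x + 2*z) dx ∧ dy + (-6*y - 3*z) dx ∧ dz + (3*x + 4*y) dy ∧ dz.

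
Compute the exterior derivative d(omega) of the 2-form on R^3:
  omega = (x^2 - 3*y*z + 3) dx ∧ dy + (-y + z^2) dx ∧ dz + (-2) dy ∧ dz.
d(omega) = (1 - 3*y) dx ∧ dy ∧ dz

For a 2-form omega = sum_{i<j} g_{ij} dx_i ∧ dx_j, the exterior derivative is
  d(omega) = sum_{i<j} d(g_{ij}) ∧ dx_i ∧ dx_j = sum_{i<j, k} (∂g_{ij}/∂x_k) dx_k ∧ dx_i ∧ dx_j.
Expand each term, using dx_k ∧ dx_i ∧ dx_j = sgn(permutation) dx_{(a)} ∧ dx_{(b)} ∧ dx_{(c)} with (a < b < c) sorted:
  d(x^2 - 3*y*z + 3) includes (∂/∂z)(x^2 - 3*y*z + 3) dz = (-3*y) dz, which multiplied by dx ∧ dy gives (-3*y) dx ∧ dy ∧ dz
  d(-y + z^2) includes (∂/∂y)(-y + z^2) dy = (-1) dy, which multiplied by dx ∧ dz gives (1) dx ∧ dy ∧ dz
Collecting like 3-forms: d(omega) = (1 - 3*y) dx ∧ dy ∧ dz.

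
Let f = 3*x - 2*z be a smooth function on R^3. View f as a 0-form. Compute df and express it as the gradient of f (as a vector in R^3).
df = (3) dx + (0) dy + (-2) dz; grad f = (3, 0, -2)

For a 0-form f, d f = (∂f/∂x) dx + (∂f/∂y) dy + (∂f/∂z) dz. The components of the vector representation are exactly the entries of grad f in Cartesian coordinates:
  ∂f/∂x = 3
  ∂f/∂y = 0
  ∂f/∂z = -2.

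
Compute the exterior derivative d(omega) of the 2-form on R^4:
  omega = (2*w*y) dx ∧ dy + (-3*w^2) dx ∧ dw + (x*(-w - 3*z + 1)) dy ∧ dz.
d(omega) = (2*y) dx ∧ dy ∧ dw + (-w - 3*z + 1) dx ∧ dy ∧ dz + (-x) dy ∧ dz ∧ dw

For a 2-form omega = sum_{i<j} g_{ij} dx_i ∧ dx_j, the exterior derivative is
  d(omega) = sum_{i<j} d(g_{ij}) ∧ dx_i ∧ dx_j = sum_{i<j, k} (∂g_{ij}/∂x_k) dx_k ∧ dx_i ∧ dx_j.
Expand each term, using dx_k ∧ dx_i ∧ dx_j = sgn(permutation) dx_{(a)} ∧ dx_{(b)} ∧ dx_{(c)} with (a < b < c) sorted:
  d(2*w*y) includes (∂/∂w)(2*w*y) dw = (2*y) dw, which multiplied by dx ∧ dy gives (2*y) dx ∧ dy ∧ dw
  d(x*(-w - 3*z + 1)) includes (∂/∂x)(x*(-w - 3*z + 1)) dx = (-w - 3*z + 1) dx, which multiplied by dy ∧ dz gives (-w - 3*z + 1) dx ∧ dy ∧ dz
  d(x*(-w - 3*z + 1)) includes (∂/∂w)(x*(-w - 3*z + 1)) dw = (-x) dw, which multiplied by dy ∧ dz gives (-x) dy ∧ dz ∧ dw
Collecting like 3-forms: d(omega) = (2*y) dx ∧ dy ∧ dw + (-w - 3*z + 1) dx ∧ dy ∧ dz + (-x) dy ∧ dz ∧ dw.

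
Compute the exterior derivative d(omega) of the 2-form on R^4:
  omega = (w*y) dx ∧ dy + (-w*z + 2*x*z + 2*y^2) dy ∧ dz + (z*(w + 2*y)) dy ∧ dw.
d(omega) = (y) dx ∧ dy ∧ dw + (2*z) dx ∧ dy ∧ dz + (-w - 2*y - z) dy ∧ dz ∧ dw

For a 2-form omega = sum_{i<j} g_{ij} dx_i ∧ dx_j, the exterior derivative is
  d(omega) = sum_{i<j} d(g_{ij}) ∧ dx_i ∧ dx_j = sum_{i<j, k} (∂g_{ij}/∂x_k) dx_k ∧ dx_i ∧ dx_j.
Expand each term, using dx_k ∧ dx_i ∧ dx_j = sgn(permutation) dx_{(a)} ∧ dx_{(b)} ∧ dx_{(c)} with (a < b < c) sorted:
  d(w*y) includes (∂/∂w)(w*y) dw = (y) dw, which multiplied by dx ∧ dy gives (y) dx ∧ dy ∧ dw
  d(-w*z + 2*x*z + 2*y^2) includes (∂/∂x)(-w*z + 2*x*z + 2*y^2) dx = (2*z) dx, which multiplied by dy ∧ dz gives (2*z) dx ∧ dy ∧ dz
  d(-w*z + 2*x*z + 2*y^2) includes (∂/∂w)(-w*z + 2*x*z + 2*y^2) dw = (-z) dw, which multiplied by dy ∧ dz gives (-z) dy ∧ dz ∧ dw
  d(z*(w + 2*y)) includes (∂/∂z)(z*(w + 2*y)) dz = (w + 2*y) dz, which multiplied by dy ∧ dw gives (-w - 2*y) dy ∧ dz ∧ dw
Collecting like 3-forms: d(omega) = (y) dx ∧ dy ∧ dw + (2*z) dx ∧ dy ∧ dz + (-w - 2*y - z) dy ∧ dz ∧ dw.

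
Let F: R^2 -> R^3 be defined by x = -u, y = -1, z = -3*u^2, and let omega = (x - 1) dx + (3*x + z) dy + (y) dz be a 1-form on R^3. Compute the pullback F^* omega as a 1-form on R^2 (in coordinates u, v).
F^* omega = (7*u + 1) du

Using F^*(f dg) = (f ∘ F) d(g ∘ F), substitute each coordinate x_i by F_i(u, v) in f_i, and replace dx_i by d F_i = (∂F_i/∂u) du + (∂F_i/∂v) dv.
  For the x component: f_1(F) = -u - 1; d F_1 = (-1) du + (0) dv
  For the y component: f_2(F) = 3*u*(-u - 1); d F_2 = (0) du + (0) dv
  For the z component: f_3(F) = -1; d F_3 = (-6*u) du + (0) dv
Combining and collecting du, dv coefficients:
  coeff of du: 7*u + 1
  coeff of dv: 0
F^* omega = (7*u + 1) du.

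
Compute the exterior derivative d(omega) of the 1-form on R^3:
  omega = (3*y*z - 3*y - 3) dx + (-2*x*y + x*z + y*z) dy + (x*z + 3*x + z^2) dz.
d(omega) = (-2*y - 2*z + 3) dx ∧ dy + (-3*y + z + 3) dx ∧ dz + (-x - y) dy ∧ dz

For a 1-form omega = sum_i f_i dx_i, the exterior derivative is
  d(omega) = sum_{i < j} (∂f_j/∂x_i - ∂f_i/∂x_j) dx_i ∧ dx_j.
  coefficient of dx ∧ dy: ∂f_2/∂x - ∂f_1/∂y = ∂(-2*x*y + x*z + y*z)/∂x - ∂(3*y*z - 3*y - 3)/∂y = -2*y - 2*z + 3
  coefficient of dx ∧ dz: ∂f_3/∂x - ∂f_1/∂z = ∂(x*z + 3*x + z^2)/∂x - ∂(3*y*z - 3*y - 3)/∂z = -3*y + z + 3
  coefficient of dy ∧ dz: ∂f_3/∂y - ∂f_2/∂z = ∂(x*z + 3*x + z^2)/∂y - ∂(-2*x*y + x*z + y*z)/∂z = -x - y
Assembling: d(omega) = (-2*y - 2*z + 3) dx ∧ dy + (-3*y + z + 3) dx ∧ dz + (-x - y) dy ∧ dz.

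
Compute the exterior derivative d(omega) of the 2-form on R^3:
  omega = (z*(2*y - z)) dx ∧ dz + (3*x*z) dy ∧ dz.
d(omega) = (z) dx ∧ dy ∧ dz

For a 2-form omega = sum_{i<j} g_{ij} dx_i ∧ dx_j, the exterior derivative is
  d(omega) = sum_{i<j} d(g_{ij}) ∧ dx_i ∧ dx_j = sum_{i<j, k} (∂g_{ij}/∂x_k) dx_k ∧ dx_i ∧ dx_j.
Expand each term, using dx_k ∧ dx_i ∧ dx_j = sgn(permutation) dx_{(a)} ∧ dx_{(b)} ∧ dx_{(c)} with (a < b < c) sorted:
  d(z*(2*y - z)) includes (∂/∂y)(z*(2*y - z)) dy = (2*z) dy, which multiplied by dx ∧ dz gives (-2*z) dx ∧ dy ∧ dz
  d(3*x*z) includes (∂/∂x)(3*x*z) dx = (3*z) dx, which multiplied by dy ∧ dz gives (3*z) dx ∧ dy ∧ dz
Collecting like 3-forms: d(omega) = (z) dx ∧ dy ∧ dz.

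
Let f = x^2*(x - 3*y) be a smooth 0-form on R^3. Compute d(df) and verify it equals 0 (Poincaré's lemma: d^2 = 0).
d(df) = 0

Step 1: df = sum_i (∂f/∂x_i) dx_i = (3*x*(x - 2*y)) dx + (-3*x^2) dy + (0) dz.
Step 2: Apply d again. Using the 1-form formula, the coefficient of dx ∧ dy in d(df) is ∂^2 f/∂x ∂y - ∂^2 f/∂y ∂x = (-6*x) - (-6*x) = 0 (equality of mixed partials for smooth f).
Similarly for dx ∧ dz and dy ∧ dz — all coefficients vanish. So d(df) = 0.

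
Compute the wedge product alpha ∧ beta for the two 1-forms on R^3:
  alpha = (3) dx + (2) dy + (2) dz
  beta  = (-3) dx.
alpha ∧ beta = (6) dx ∧ dy + (6) dx ∧ dz

Distribute the wedge, using dx_i ∧ dx_j = -dx_j ∧ dx_i and dx_i ∧ dx_i = 0. For each pair (i, j) with i < j, the coefficient of dx_i ∧ dx_j in alpha ∧ beta is (alpha_i * beta_j - alpha_j * beta_i). Collecting: alpha ∧ beta = (6) dx ∧ dy + (6) dx ∧ dz.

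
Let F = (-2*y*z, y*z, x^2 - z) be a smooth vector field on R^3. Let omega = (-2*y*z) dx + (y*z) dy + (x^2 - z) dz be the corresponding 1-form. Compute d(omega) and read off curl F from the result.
d(omega) = (-y) dy ∧ dz + (-2*x - 2*y) dz ∧ dx + (2*z) dx ∧ dy; curl F = (-y, -2*x - 2*y, 2*z)

d omega = sum_{i<j} (∂f_j/∂x_i - ∂f_i/∂x_j) dx_i ∧ dx_j. Under the identification (dy ∧ dz, dz ∧ dx, dx ∧ dy) ↔ (e_x, e_y, e_z), the coefficients are exactly the components of curl F. Compute:
  ∂R/∂y - ∂Q/∂z = (0) - (y) = -y
  ∂P/∂z - ∂R/∂x = (-2*y) - (2*x) = -2*x - 2*y
  ∂Q/∂x - ∂P/∂y = (0) - (-2*z) = 2*z.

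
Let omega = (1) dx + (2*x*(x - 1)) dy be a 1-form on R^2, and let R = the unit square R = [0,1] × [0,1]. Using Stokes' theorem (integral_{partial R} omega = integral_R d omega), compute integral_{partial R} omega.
integral_(partial R) omega = 0

Stokes: integral_partial_R omega = integral_R d omega with d omega = (∂Q/∂x - ∂P/∂y) dx ∧ dy.
  ∂Q/∂x = 4*x - 2
  ∂P/∂y = 0
  integrand = ∂Q/∂x - ∂P/∂y = 4*x - 2.
Integrating over R: integral_0^1 integral_0^1 (4*x - 2) dx dy = 0.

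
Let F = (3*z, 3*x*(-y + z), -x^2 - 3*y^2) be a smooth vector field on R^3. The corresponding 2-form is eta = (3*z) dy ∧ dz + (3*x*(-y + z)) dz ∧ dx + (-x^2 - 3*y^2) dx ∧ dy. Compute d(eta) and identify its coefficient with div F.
d(eta) = (-3*x) dx ∧ dy ∧ dz; div F = -3*x

For a 2-form in R^3 of the form above, applying d gives a 3-form with coefficient ∂P/∂x + ∂Q/∂y + ∂R/∂z:
  ∂P/∂x = 0
  ∂Q/∂y = -3*x
  ∂R/∂z = 0
Sum = -3*x, which is exactly div F.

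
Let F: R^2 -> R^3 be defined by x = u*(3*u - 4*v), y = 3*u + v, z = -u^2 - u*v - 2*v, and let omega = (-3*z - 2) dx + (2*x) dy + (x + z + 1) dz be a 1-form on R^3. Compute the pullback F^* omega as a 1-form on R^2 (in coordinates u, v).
F^* omega = (14*u^3 + 14*u^2*v + 18*u^2 - 7*u*v^2 + 16*u*v - 14*u - 22*v^2 + 7*v) du + (-14*u^3 - 7*u^2*v + 2*u^2 - 20*u*v + 7*u + 4*v - 2) dv

Using F^*(f dg) = (f ∘ F) d(g ∘ F), substitute each coordinate x_i by F_i(u, v) in f_i, and replace dx_i by d F_i = (∂F_i/∂u) du + (∂F_i/∂v) dv.
  For the x component: f_1(F) = 3*u^2 + 3*u*v + 6*v - 2; d F_1 = (6*u - 4*v) du + (-4*u) dv
  For the y component: f_2(F) = 2*u*(3*u - 4*v); d F_2 = (3) du + (1) dv
  For the z component: f_3(F) = 2*u^2 - 5*u*v - 2*v + 1; d F_3 = (-2*u - v) du + (-u - 2) dv
Combining and collecting du, dv coefficients:
  coeff of du: 14*u^3 + 14*u^2*v + 18*u^2 - 7*u*v^2 + 16*u*v - 14*u - 22*v^2 + 7*v
  coeff of dv: -14*u^3 - 7*u^2*v + 2*u^2 - 20*u*v + 7*u + 4*v - 2
F^* omega = (14*u^3 + 14*u^2*v + 18*u^2 - 7*u*v^2 + 16*u*v - 14*u - 22*v^2 + 7*v) du + (-14*u^3 - 7*u^2*v + 2*u^2 - 20*u*v + 7*u + 4*v - 2) dv.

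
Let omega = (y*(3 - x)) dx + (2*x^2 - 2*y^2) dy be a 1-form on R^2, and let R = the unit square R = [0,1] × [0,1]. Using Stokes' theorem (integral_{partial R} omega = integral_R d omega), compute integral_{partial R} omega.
integral_(partial R) omega = -1/2

Stokes: integral_partial_R omega = integral_R d omega with d omega = (∂Q/∂x - ∂P/∂y) dx ∧ dy.
  ∂Q/∂x = 4*x
  ∂P/∂y = 3 - x
  integrand = ∂Q/∂x - ∂P/∂y = 5*x - 3.
Integrating over R: integral_0^1 integral_0^1 (5*x - 3) dx dy = -1/2.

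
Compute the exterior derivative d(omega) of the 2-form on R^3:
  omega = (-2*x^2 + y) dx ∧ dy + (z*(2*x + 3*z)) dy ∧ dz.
d(omega) = (2*z) dx ∧ dy ∧ dz

For a 2-form omega = sum_{i<j} g_{ij} dx_i ∧ dx_j, the exterior derivative is
  d(omega) = sum_{i<j} d(g_{ij}) ∧ dx_i ∧ dx_j = sum_{i<j, k} (∂g_{ij}/∂x_k) dx_k ∧ dx_i ∧ dx_j.
Expand each term, using dx_k ∧ dx_i ∧ dx_j = sgn(permutation) dx_{(a)} ∧ dx_{(b)} ∧ dx_{(c)} with (a < b < c) sorted:
  d(z*(2*x + 3*z)) includes (∂/∂x)(z*(2*x + 3*z)) dx = (2*z) dx, which multiplied by dy ∧ dz gives (2*z) dx ∧ dy ∧ dz
Collecting like 3-forms: d(omega) = (2*z) dx ∧ dy ∧ dz.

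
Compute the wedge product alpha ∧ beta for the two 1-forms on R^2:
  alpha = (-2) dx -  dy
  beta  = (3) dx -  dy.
alpha ∧ beta = (5) dx ∧ dy

Distribute the wedge, using dx_i ∧ dx_j = -dx_j ∧ dx_i and dx_i ∧ dx_i = 0. For each pair (i, j) with i < j, the coefficient of dx_i ∧ dx_j in alpha ∧ beta is (alpha_i * beta_j - alpha_j * beta_i). Collecting: alpha ∧ beta = (5) dx ∧ dy.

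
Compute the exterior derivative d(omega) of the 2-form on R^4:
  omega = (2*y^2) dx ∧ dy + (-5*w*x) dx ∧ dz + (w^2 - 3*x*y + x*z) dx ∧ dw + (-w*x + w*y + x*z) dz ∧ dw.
d(omega) = (-w - 6*x + z) dx ∧ dz ∧ dw + (3*x) dx ∧ dy ∧ dw + (w) dy ∧ dz ∧ dw

For a 2-form omega = sum_{i<j} g_{ij} dx_i ∧ dx_j, the exterior derivative is
  d(omega) = sum_{i<j} d(g_{ij}) ∧ dx_i ∧ dx_j = sum_{i<j, k} (∂g_{ij}/∂x_k) dx_k ∧ dx_i ∧ dx_j.
Expand each term, using dx_k ∧ dx_i ∧ dx_j = sgn(permutation) dx_{(a)} ∧ dx_{(b)} ∧ dx_{(c)} with (a < b < c) sorted:
  d(-5*w*x) includes (∂/∂w)(-5*w*x) dw = (-5*x) dw, which multiplied by dx ∧ dz gives (-5*x) dx ∧ dz ∧ dw
  d(w^2 - 3*x*y + x*z) includes (∂/∂y)(w^2 - 3*x*y + x*z) dy = (-3*x) dy, which multiplied by dx ∧ dw gives (3*x) dx ∧ dy ∧ dw
  d(w^2 - 3*x*y + x*z) includes (∂/∂z)(w^2 - 3*x*y + x*z) dz = (x) dz, which multiplied by dx ∧ dw gives (-x) dx ∧ dz ∧ dw
  d(-w*x + w*y + x*z) includes (∂/∂x)(-w*x + w*y + x*z) dx = (-w + z) dx, which multiplied by dz ∧ dw gives (-w + z) dx ∧ dz ∧ dw
  d(-w*x + w*y + x*z) includes (∂/∂y)(-w*x + w*y + x*z) dy = (w) dy, which multiplied by dz ∧ dw gives (w) dy ∧ dz ∧ dw
Collecting like 3-forms: d(omega) = (-w - 6*x + z) dx ∧ dz ∧ dw + (3*x) dx ∧ dy ∧ dw + (w) dy ∧ dz ∧ dw.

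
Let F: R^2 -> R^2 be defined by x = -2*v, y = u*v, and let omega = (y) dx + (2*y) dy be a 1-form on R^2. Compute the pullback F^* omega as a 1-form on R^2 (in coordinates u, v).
F^* omega = (2*u*v^2) du + (2*u*v*(u - 1)) dv

Using F^*(f dg) = (f ∘ F) d(g ∘ F), substitute each coordinate x_i by F_i(u, v) in f_i, and replace dx_i by d F_i = (∂F_i/∂u) du + (∂F_i/∂v) dv.
  For the x component: f_1(F) = u*v; d F_1 = (0) du + (-2) dv
  For the y component: f_2(F) = 2*u*v; d F_2 = (v) du + (u) dv
Combining and collecting du, dv coefficients:
  coeff of du: 2*u*v^2
  coeff of dv: 2*u*v*(u - 1)
F^* omega = (2*u*v^2) du + (2*u*v*(u - 1)) dv.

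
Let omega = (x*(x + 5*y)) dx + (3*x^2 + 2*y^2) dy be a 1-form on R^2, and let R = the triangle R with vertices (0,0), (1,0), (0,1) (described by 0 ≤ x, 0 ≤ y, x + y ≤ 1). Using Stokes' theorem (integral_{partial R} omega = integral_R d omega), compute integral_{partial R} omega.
integral_(partial R) omega = 1/6

Stokes: integral_partial_R omega = integral_R d omega with d omega = (∂Q/∂x - ∂P/∂y) dx ∧ dy.
  ∂Q/∂x = 6*x
  ∂P/∂y = 5*x
  integrand = ∂Q/∂x - ∂P/∂y = x.
Integrating over R: integral_0^1 integral_0^{1-x} (x) dy dx = 1/6.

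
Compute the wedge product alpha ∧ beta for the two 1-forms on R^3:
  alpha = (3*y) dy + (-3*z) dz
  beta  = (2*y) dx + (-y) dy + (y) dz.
alpha ∧ beta = (-6*y^2) dx ∧ dy + (3*y*(y - z)) dy ∧ dz + (6*y*z) dx ∧ dz

Distribute the wedge, using dx_i ∧ dx_j = -dx_j ∧ dx_i and dx_i ∧ dx_i = 0. For each pair (i, j) with i < j, the coefficient of dx_i ∧ dx_j in alpha ∧ beta is (alpha_i * beta_j - alpha_j * beta_i). Collecting: alpha ∧ beta = (-6*y^2) dx ∧ dy + (3*y*(y - z)) dy ∧ dz + (6*y*z) dx ∧ dz.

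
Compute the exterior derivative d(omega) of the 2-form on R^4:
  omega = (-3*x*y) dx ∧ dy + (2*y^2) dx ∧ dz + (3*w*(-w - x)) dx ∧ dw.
d(omega) = (-4*y) dx ∧ dy ∧ dz

For a 2-form omega = sum_{i<j} g_{ij} dx_i ∧ dx_j, the exterior derivative is
  d(omega) = sum_{i<j} d(g_{ij}) ∧ dx_i ∧ dx_j = sum_{i<j, k} (∂g_{ij}/∂x_k) dx_k ∧ dx_i ∧ dx_j.
Expand each term, using dx_k ∧ dx_i ∧ dx_j = sgn(permutation) dx_{(a)} ∧ dx_{(b)} ∧ dx_{(c)} with (a < b < c) sorted:
  d(2*y^2) includes (∂/∂y)(2*y^2) dy = (4*y) dy, which multiplied by dx ∧ dz gives (-4*y) dx ∧ dy ∧ dz
Collecting like 3-forms: d(omega) = (-4*y) dx ∧ dy ∧ dz.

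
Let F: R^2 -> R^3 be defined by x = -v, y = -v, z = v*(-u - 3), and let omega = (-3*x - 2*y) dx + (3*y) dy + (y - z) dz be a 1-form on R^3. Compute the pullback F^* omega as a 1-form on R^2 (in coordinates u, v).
F^* omega = (v^2*(-u - 2)) du + (v*(-u^2 - 5*u - 8)) dv

Using F^*(f dg) = (f ∘ F) d(g ∘ F), substitute each coordinate x_i by F_i(u, v) in f_i, and replace dx_i by d F_i = (∂F_i/∂u) du + (∂F_i/∂v) dv.
  For the x component: f_1(F) = 5*v; d F_1 = (0) du + (-1) dv
  For the y component: f_2(F) = -3*v; d F_2 = (0) du + (-1) dv
  For the z component: f_3(F) = v*(u + 2); d F_3 = (-v) du + (-u - 3) dv
Combining and collecting du, dv coefficients:
  coeff of du: v^2*(-u - 2)
  coeff of dv: v*(-u^2 - 5*u - 8)
F^* omega = (v^2*(-u - 2)) du + (v*(-u^2 - 5*u - 8)) dv.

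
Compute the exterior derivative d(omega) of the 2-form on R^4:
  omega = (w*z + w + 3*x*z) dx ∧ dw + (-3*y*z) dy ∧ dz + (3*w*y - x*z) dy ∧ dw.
d(omega) = (-w - 3*x) dx ∧ dz ∧ dw + (-z) dx ∧ dy ∧ dw + (x) dy ∧ dz ∧ dw

For a 2-form omega = sum_{i<j} g_{ij} dx_i ∧ dx_j, the exterior derivative is
  d(omega) = sum_{i<j} d(g_{ij}) ∧ dx_i ∧ dx_j = sum_{i<j, k} (∂g_{ij}/∂x_k) dx_k ∧ dx_i ∧ dx_j.
Expand each term, using dx_k ∧ dx_i ∧ dx_j = sgn(permutation) dx_{(a)} ∧ dx_{(b)} ∧ dx_{(c)} with (a < b < c) sorted:
  d(w*z + w + 3*x*z) includes (∂/∂z)(w*z + w + 3*x*z) dz = (w + 3*x) dz, which multiplied by dx ∧ dw gives (-w - 3*x) dx ∧ dz ∧ dw
  d(3*w*y - x*z) includes (∂/∂x)(3*w*y - x*z) dx = (-z) dx, which multiplied by dy ∧ dw gives (-z) dx ∧ dy ∧ dw
  d(3*w*y - x*z) includes (∂/∂z)(3*w*y - x*z) dz = (-x) dz, which multiplied by dy ∧ dw gives (x) dy ∧ dz ∧ dw
Collecting like 3-forms: d(omega) = (-w - 3*x) dx ∧ dz ∧ dw + (-z) dx ∧ dy ∧ dw + (x) dy ∧ dz ∧ dw.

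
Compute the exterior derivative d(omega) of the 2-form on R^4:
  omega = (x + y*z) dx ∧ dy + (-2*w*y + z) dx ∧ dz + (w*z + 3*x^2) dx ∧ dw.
d(omega) = (2*w + y) dx ∧ dy ∧ dz + (-w - 2*y) dx ∧ dz ∧ dw

For a 2-form omega = sum_{i<j} g_{ij} dx_i ∧ dx_j, the exterior derivative is
  d(omega) = sum_{i<j} d(g_{ij}) ∧ dx_i ∧ dx_j = sum_{i<j, k} (∂g_{ij}/∂x_k) dx_k ∧ dx_i ∧ dx_j.
Expand each term, using dx_k ∧ dx_i ∧ dx_j = sgn(permutation) dx_{(a)} ∧ dx_{(b)} ∧ dx_{(c)} with (a < b < c) sorted:
  d(x + y*z) includes (∂/∂z)(x + y*z) dz = (y) dz, which multiplied by dx ∧ dy gives (y) dx ∧ dy ∧ dz
  d(-2*w*y + z) includes (∂/∂y)(-2*w*y + z) dy = (-2*w) dy, which multiplied by dx ∧ dz gives (2*w) dx ∧ dy ∧ dz
  d(-2*w*y + z) includes (∂/∂w)(-2*w*y + z) dw = (-2*y) dw, which multiplied by dx ∧ dz gives (-2*y) dx ∧ dz ∧ dw
  d(w*z + 3*x^2) includes (∂/∂z)(w*z + 3*x^2) dz = (w) dz, which multiplied by dx ∧ dw gives (-w) dx ∧ dz ∧ dw
Collecting like 3-forms: d(omega) = (2*w + y) dx ∧ dy ∧ dz + (-w - 2*y) dx ∧ dz ∧ dw.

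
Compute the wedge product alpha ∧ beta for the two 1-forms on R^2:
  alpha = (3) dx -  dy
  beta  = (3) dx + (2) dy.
alpha ∧ beta = (9) dx ∧ dy

Distribute the wedge, using dx_i ∧ dx_j = -dx_j ∧ dx_i and dx_i ∧ dx_i = 0. For each pair (i, j) with i < j, the coefficient of dx_i ∧ dx_j in alpha ∧ beta is (alpha_i * beta_j - alpha_j * beta_i). Collecting: alpha ∧ beta = (9) dx ∧ dy.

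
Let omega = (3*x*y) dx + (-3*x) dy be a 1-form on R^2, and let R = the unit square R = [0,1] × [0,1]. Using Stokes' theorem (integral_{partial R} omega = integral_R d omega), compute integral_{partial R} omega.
integral_(partial R) omega = -9/2

Stokes: integral_partial_R omega = integral_R d omega with d omega = (∂Q/∂x - ∂P/∂y) dx ∧ dy.
  ∂Q/∂x = -3
  ∂P/∂y = 3*x
  integrand = ∂Q/∂x - ∂P/∂y = -3*x - 3.
Integrating over R: integral_0^1 integral_0^1 (-3*x - 3) dx dy = -9/2.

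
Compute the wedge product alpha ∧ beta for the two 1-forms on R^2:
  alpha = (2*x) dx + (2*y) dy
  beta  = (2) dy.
alpha ∧ beta = (4*x) dx ∧ dy

Distribute the wedge, using dx_i ∧ dx_j = -dx_j ∧ dx_i and dx_i ∧ dx_i = 0. For each pair (i, j) with i < j, the coefficient of dx_i ∧ dx_j in alpha ∧ beta is (alpha_i * beta_j - alpha_j * beta_i). Collecting: alpha ∧ beta = (4*x) dx ∧ dy.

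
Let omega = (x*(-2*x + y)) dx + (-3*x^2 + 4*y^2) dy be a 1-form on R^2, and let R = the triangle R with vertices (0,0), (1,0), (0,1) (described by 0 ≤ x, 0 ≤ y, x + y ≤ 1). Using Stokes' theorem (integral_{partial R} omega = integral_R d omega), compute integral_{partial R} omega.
integral_(partial R) omega = -7/6

Stokes: integral_partial_R omega = integral_R d omega with d omega = (∂Q/∂x - ∂P/∂y) dx ∧ dy.
  ∂Q/∂x = -6*x
  ∂P/∂y = x
  integrand = ∂Q/∂x - ∂P/∂y = -7*x.
Integrating over R: integral_0^1 integral_0^{1-x} (-7*x) dy dx = -7/6.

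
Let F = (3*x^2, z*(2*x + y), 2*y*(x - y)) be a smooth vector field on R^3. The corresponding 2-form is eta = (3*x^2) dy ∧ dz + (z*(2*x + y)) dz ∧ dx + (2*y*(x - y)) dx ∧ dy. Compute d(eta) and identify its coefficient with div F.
d(eta) = (6*x + z) dx ∧ dy ∧ dz; div F = 6*x + z

For a 2-form in R^3 of the form above, applying d gives a 3-form with coefficient ∂P/∂x + ∂Q/∂y + ∂R/∂z:
  ∂P/∂x = 6*x
  ∂Q/∂y = z
  ∂R/∂z = 0
Sum = 6*x + z, which is exactly div F.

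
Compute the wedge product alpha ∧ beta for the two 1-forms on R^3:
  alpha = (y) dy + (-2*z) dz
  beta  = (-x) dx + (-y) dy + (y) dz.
alpha ∧ beta = (x*y) dx ∧ dy + (y*(y - 2*z)) dy ∧ dz + (-2*x*z) dx ∧ dz

Distribute the wedge, using dx_i ∧ dx_j = -dx_j ∧ dx_i and dx_i ∧ dx_i = 0. For each pair (i, j) with i < j, the coefficient of dx_i ∧ dx_j in alpha ∧ beta is (alpha_i * beta_j - alpha_j * beta_i). Collecting: alpha ∧ beta = (x*y) dx ∧ dy + (y*(y - 2*z)) dy ∧ dz + (-2*x*z) dx ∧ dz.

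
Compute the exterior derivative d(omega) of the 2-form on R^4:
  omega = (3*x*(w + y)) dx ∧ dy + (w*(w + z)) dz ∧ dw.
d(omega) = (3*x) dx ∧ dy ∧ dw

For a 2-form omega = sum_{i<j} g_{ij} dx_i ∧ dx_j, the exterior derivative is
  d(omega) = sum_{i<j} d(g_{ij}) ∧ dx_i ∧ dx_j = sum_{i<j, k} (∂g_{ij}/∂x_k) dx_k ∧ dx_i ∧ dx_j.
Expand each term, using dx_k ∧ dx_i ∧ dx_j = sgn(permutation) dx_{(a)} ∧ dx_{(b)} ∧ dx_{(c)} with (a < b < c) sorted:
  d(3*x*(w + y)) includes (∂/∂w)(3*x*(w + y)) dw = (3*x) dw, which multiplied by dx ∧ dy gives (3*x) dx ∧ dy ∧ dw
Collecting like 3-forms: d(omega) = (3*x) dx ∧ dy ∧ dw.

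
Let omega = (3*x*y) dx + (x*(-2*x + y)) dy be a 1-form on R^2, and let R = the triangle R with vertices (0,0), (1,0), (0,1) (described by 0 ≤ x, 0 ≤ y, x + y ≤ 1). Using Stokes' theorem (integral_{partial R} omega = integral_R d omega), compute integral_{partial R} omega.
integral_(partial R) omega = -1

Stokes: integral_partial_R omega = integral_R d omega with d omega = (∂Q/∂x - ∂P/∂y) dx ∧ dy.
  ∂Q/∂x = -4*x + y
  ∂P/∂y = 3*x
  integrand = ∂Q/∂x - ∂P/∂y = -7*x + y.
Integrating over R: integral_0^1 integral_0^{1-x} (-7*x + y) dy dx = -1.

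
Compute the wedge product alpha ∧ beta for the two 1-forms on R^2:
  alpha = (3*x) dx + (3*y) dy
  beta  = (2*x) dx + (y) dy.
alpha ∧ beta = (-3*x*y) dx ∧ dy

Distribute the wedge, using dx_i ∧ dx_j = -dx_j ∧ dx_i and dx_i ∧ dx_i = 0. For each pair (i, j) with i < j, the coefficient of dx_i ∧ dx_j in alpha ∧ beta is (alpha_i * beta_j - alpha_j * beta_i). Collecting: alpha ∧ beta = (-3*x*y) dx ∧ dy.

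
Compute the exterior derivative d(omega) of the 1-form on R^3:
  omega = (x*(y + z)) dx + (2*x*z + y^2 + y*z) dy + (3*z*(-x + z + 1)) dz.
d(omega) = (-x + 2*z) dx ∧ dy + (-x - 3*z) dx ∧ dz + (-2*x - y) dy ∧ dz

For a 1-form omega = sum_i f_i dx_i, the exterior derivative is
  d(omega) = sum_{i < j} (∂f_j/∂x_i - ∂f_i/∂x_j) dx_i ∧ dx_j.
  coefficient of dx ∧ dy: ∂f_2/∂x - ∂f_1/∂y = ∂(2*x*z + y^2 + y*z)/∂x - ∂(x*(y + z))/∂y = -x + 2*z
  coefficient of dx ∧ dz: ∂f_3/∂x - ∂f_1/∂z = ∂(3*z*(-x + z + 1))/∂x - ∂(x*(y + z))/∂z = -x - 3*z
  coefficient of dy ∧ dz: ∂f_3/∂y - ∂f_2/∂z = ∂(3*z*(-x + z + 1))/∂y - ∂(2*x*z + y^2 + y*z)/∂z = -2*x - y
Assembling: d(omega) = (-x + 2*z) dx ∧ dy + (-x - 3*z) dx ∧ dz + (-2*x - y) dy ∧ dz.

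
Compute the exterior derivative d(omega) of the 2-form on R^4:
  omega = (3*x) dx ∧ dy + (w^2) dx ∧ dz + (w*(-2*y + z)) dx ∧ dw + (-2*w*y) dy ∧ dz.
d(omega) = (w) dx ∧ dz ∧ dw + (2*w) dx ∧ dy ∧ dw + (-2*y) dy ∧ dz ∧ dw

For a 2-form omega = sum_{i<j} g_{ij} dx_i ∧ dx_j, the exterior derivative is
  d(omega) = sum_{i<j} d(g_{ij}) ∧ dx_i ∧ dx_j = sum_{i<j, k} (∂g_{ij}/∂x_k) dx_k ∧ dx_i ∧ dx_j.
Expand each term, using dx_k ∧ dx_i ∧ dx_j = sgn(permutation) dx_{(a)} ∧ dx_{(b)} ∧ dx_{(c)} with (a < b < c) sorted:
  d(w^2) includes (∂/∂w)(w^2) dw = (2*w) dw, which multiplied by dx ∧ dz gives (2*w) dx ∧ dz ∧ dw
  d(w*(-2*y + z)) includes (∂/∂y)(w*(-2*y + z)) dy = (-2*w) dy, which multiplied by dx ∧ dw gives (2*w) dx ∧ dy ∧ dw
  d(w*(-2*y + z)) includes (∂/∂z)(w*(-2*y + z)) dz = (w) dz, which multiplied by dx ∧ dw gives (-w) dx ∧ dz ∧ dw
  d(-2*w*y) includes (∂/∂w)(-2*w*y) dw = (-2*y) dw, which multiplied by dy ∧ dz gives (-2*y) dy ∧ dz ∧ dw
Collecting like 3-forms: d(omega) = (w) dx ∧ dz ∧ dw + (2*w) dx ∧ dy ∧ dw + (-2*y) dy ∧ dz ∧ dw.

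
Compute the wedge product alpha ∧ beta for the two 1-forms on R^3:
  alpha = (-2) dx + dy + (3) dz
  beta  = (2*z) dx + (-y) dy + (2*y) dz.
alpha ∧ beta = (2*y - 2*z) dx ∧ dy + (-4*y - 6*z) dx ∧ dz + (5*y) dy ∧ dz

Distribute the wedge, using dx_i ∧ dx_j = -dx_j ∧ dx_i and dx_i ∧ dx_i = 0. For each pair (i, j) with i < j, the coefficient of dx_i ∧ dx_j in alpha ∧ beta is (alpha_i * beta_j - alpha_j * beta_i). Collecting: alpha ∧ beta = (2*y - 2*z) dx ∧ dy + (-4*y - 6*z) dx ∧ dz + (5*y) dy ∧ dz.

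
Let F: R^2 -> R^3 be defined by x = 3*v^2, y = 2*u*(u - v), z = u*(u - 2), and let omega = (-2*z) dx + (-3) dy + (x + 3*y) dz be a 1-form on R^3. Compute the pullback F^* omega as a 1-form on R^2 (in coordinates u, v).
F^* omega = (12*u^3 - 12*u^2*v - 12*u^2 + 6*u*v^2 + 12*u*v - 12*u - 6*v^2 + 6*v) du + (6*u*(-2*u*v + 4*v + 1)) dv

Using F^*(f dg) = (f ∘ F) d(g ∘ F), substitute each coordinate x_i by F_i(u, v) in f_i, and replace dx_i by d F_i = (∂F_i/∂u) du + (∂F_i/∂v) dv.
  For the x component: f_1(F) = 2*u*(2 - u); d F_1 = (0) du + (6*v) dv
  For the y component: f_2(F) = -3; d F_2 = (4*u - 2*v) du + (-2*u) dv
  For the z component: f_3(F) = 6*u^2 - 6*u*v + 3*v^2; d F_3 = (2*u - 2) du + (0) dv
Combining and collecting du, dv coefficients:
  coeff of du: 12*u^3 - 12*u^2*v - 12*u^2 + 6*u*v^2 + 12*u*v - 12*u - 6*v^2 + 6*v
  coeff of dv: 6*u*(-2*u*v + 4*v + 1)
F^* omega = (12*u^3 - 12*u^2*v - 12*u^2 + 6*u*v^2 + 12*u*v - 12*u - 6*v^2 + 6*v) du + (6*u*(-2*u*v + 4*v + 1)) dv.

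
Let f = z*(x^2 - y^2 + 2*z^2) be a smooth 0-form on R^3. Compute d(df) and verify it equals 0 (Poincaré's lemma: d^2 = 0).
d(df) = 0

Step 1: df = sum_i (∂f/∂x_i) dx_i = (2*x*z) dx + (-2*y*z) dy + (x^2 - y^2 + 6*z^2) dz.
Step 2: Apply d again. Using the 1-form formula, the coefficient of dx ∧ dy in d(df) is ∂^2 f/∂x ∂y - ∂^2 f/∂y ∂x = (0) - (0) = 0 (equality of mixed partials for smooth f).
Similarly for dx ∧ dz and dy ∧ dz — all coefficients vanish. So d(df) = 0.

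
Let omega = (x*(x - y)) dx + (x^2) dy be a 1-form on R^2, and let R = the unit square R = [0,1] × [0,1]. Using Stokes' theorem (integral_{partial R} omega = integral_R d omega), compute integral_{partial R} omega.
integral_(partial R) omega = 3/2

Stokes: integral_partial_R omega = integral_R d omega with d omega = (∂Q/∂x - ∂P/∂y) dx ∧ dy.
  ∂Q/∂x = 2*x
  ∂P/∂y = -x
  integrand = ∂Q/∂x - ∂P/∂y = 3*x.
Integrating over R: integral_0^1 integral_0^1 (3*x) dx dy = 3/2.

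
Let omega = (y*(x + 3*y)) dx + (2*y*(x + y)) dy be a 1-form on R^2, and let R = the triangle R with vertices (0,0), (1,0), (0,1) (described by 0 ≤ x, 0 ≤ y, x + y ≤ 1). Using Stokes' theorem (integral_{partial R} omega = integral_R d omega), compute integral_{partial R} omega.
integral_(partial R) omega = -5/6

Stokes: integral_partial_R omega = integral_R d omega with d omega = (∂Q/∂x - ∂P/∂y) dx ∧ dy.
  ∂Q/∂x = 2*y
  ∂P/∂y = x + 6*y
  integrand = ∂Q/∂x - ∂P/∂y = -x - 4*y.
Integrating over R: integral_0^1 integral_0^{1-x} (-x - 4*y) dy dx = -5/6.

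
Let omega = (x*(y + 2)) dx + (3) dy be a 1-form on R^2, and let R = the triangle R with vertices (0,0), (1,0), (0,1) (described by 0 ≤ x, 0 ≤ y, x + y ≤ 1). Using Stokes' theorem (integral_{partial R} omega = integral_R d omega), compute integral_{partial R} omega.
integral_(partial R) omega = -1/6

Stokes: integral_partial_R omega = integral_R d omega with d omega = (∂Q/∂x - ∂P/∂y) dx ∧ dy.
  ∂Q/∂x = 0
  ∂P/∂y = x
  integrand = ∂Q/∂x - ∂P/∂y = -x.
Integrating over R: integral_0^1 integral_0^{1-x} (-x) dy dx = -1/6.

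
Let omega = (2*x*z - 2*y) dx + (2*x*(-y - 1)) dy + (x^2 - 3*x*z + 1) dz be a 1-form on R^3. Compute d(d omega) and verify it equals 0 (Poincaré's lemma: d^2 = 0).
d(d omega) = 0

Step 1: d omega = sum_{i<j} (∂f_j/∂x_i - ∂f_i/∂x_j) dx_i ∧ dx_j:
  coeff of dx ∧ dy: -2*y
  coeff of dx ∧ dz: -3*z
  coeff of dy ∧ dz: 0
Step 2: Apply d again to each 2-form coefficient. The only possible 3-form in R^3 is dx ∧ dy ∧ dz, with coefficient
  ∂(coeff of dy∧dz)/∂x - ∂(coeff of dx∧dz)/∂y + ∂(coeff of dx∧dy)/∂z
  = ∂/∂x (0) - ∂/∂y (-3*z) + ∂/∂z (-2*y).
Each of these terms simplifies to sums of mixed partials that cancel in pairs. The result is 0 (by equality of mixed partials for smooth functions — Schwarz / Clairaut).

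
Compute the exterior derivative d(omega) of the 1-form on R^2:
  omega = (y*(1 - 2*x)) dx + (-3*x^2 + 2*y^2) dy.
d(omega) = (-4*x - 1) dx ∧ dy

For a 1-form omega = sum_i f_i dx_i, the exterior derivative is
  d(omega) = sum_{i < j} (∂f_j/∂x_i - ∂f_i/∂x_j) dx_i ∧ dx_j.
  coefficient of dx ∧ dy: ∂f_2/∂x - ∂f_1/∂y = ∂(-3*x^2 + 2*y^2)/∂x - ∂(y*(1 - 2*x))/∂y = -4*x - 1
Assembling: d(omega) = (-4*x - 1) dx ∧ dy.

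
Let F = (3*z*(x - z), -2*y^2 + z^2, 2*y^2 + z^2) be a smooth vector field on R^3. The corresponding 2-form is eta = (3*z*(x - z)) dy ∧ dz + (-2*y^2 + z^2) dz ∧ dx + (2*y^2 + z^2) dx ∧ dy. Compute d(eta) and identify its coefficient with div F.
d(eta) = (-4*y + 5*z) dx ∧ dy ∧ dz; div F = -4*y + 5*z

For a 2-form in R^3 of the form above, applying d gives a 3-form with coefficient ∂P/∂x + ∂Q/∂y + ∂R/∂z:
  ∂P/∂x = 3*z
  ∂Q/∂y = -4*y
  ∂R/∂z = 2*z
Sum = -4*y + 5*z, which is exactly div F.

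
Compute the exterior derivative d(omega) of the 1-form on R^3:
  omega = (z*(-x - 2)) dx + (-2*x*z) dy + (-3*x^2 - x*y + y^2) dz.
d(omega) = (-2*z) dx ∧ dy + (-5*x - y + 2) dx ∧ dz + (x + 2*y) dy ∧ dz

For a 1-form omega = sum_i f_i dx_i, the exterior derivative is
  d(omega) = sum_{i < j} (∂f_j/∂x_i - ∂f_i/∂x_j) dx_i ∧ dx_j.
  coefficient of dx ∧ dy: ∂f_2/∂x - ∂f_1/∂y = ∂(-2*x*z)/∂x - ∂(z*(-x - 2))/∂y = -2*z
  coefficient of dx ∧ dz: ∂f_3/∂x - ∂f_1/∂z = ∂(-3*x^2 - x*y + y^2)/∂x - ∂(z*(-x - 2))/∂z = -5*x - y + 2
  coefficient of dy ∧ dz: ∂f_3/∂y - ∂f_2/∂z = ∂(-3*x^2 - x*y + y^2)/∂y - ∂(-2*x*z)/∂z = x + 2*y
Assembling: d(omega) = (-2*z) dx ∧ dy + (-5*x - y + 2) dx ∧ dz + (x + 2*y) dy ∧ dz.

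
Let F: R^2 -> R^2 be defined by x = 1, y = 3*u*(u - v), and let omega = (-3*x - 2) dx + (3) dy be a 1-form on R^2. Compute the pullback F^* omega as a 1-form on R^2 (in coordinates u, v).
F^* omega = (18*u - 9*v) du + (-9*u) dv

Using F^*(f dg) = (f ∘ F) d(g ∘ F), substitute each coordinate x_i by F_i(u, v) in f_i, and replace dx_i by d F_i = (∂F_i/∂u) du + (∂F_i/∂v) dv.
  For the x component: f_1(F) = -5; d F_1 = (0) du + (0) dv
  For the y component: f_2(F) = 3; d F_2 = (6*u - 3*v) du + (-3*u) dv
Combining and collecting du, dv coefficients:
  coeff of du: 18*u - 9*v
  coeff of dv: -9*u
F^* omega = (18*u - 9*v) du + (-9*u) dv.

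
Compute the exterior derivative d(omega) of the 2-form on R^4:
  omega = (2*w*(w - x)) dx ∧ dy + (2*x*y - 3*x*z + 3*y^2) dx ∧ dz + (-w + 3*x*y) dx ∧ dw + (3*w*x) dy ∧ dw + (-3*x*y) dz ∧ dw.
d(omega) = (7*w - 5*x) dx ∧ dy ∧ dw + (-2*x - 6*y) dx ∧ dy ∧ dz + (-3*y) dx ∧ dz ∧ dw + (-3*x) dy ∧ dz ∧ dw

For a 2-form omega = sum_{i<j} g_{ij} dx_i ∧ dx_j, the exterior derivative is
  d(omega) = sum_{i<j} d(g_{ij}) ∧ dx_i ∧ dx_j = sum_{i<j, k} (∂g_{ij}/∂x_k) dx_k ∧ dx_i ∧ dx_j.
Expand each term, using dx_k ∧ dx_i ∧ dx_j = sgn(permutation) dx_{(a)} ∧ dx_{(b)} ∧ dx_{(c)} with (a < b < c) sorted:
  d(2*w*(w - x)) includes (∂/∂w)(2*w*(w - x)) dw = (4*w - 2*x) dw, which multiplied by dx ∧ dy gives (4*w - 2*x) dx ∧ dy ∧ dw
  d(2*x*y - 3*x*z + 3*y^2) includes (∂/∂y)(2*x*y - 3*x*z + 3*y^2) dy = (2*x + 6*y) dy, which multiplied by dx ∧ dz gives (-2*x - 6*y) dx ∧ dy ∧ dz
  d(-w + 3*x*y) includes (∂/∂y)(-w + 3*x*y) dy = (3*x) dy, which multiplied by dx ∧ dw gives (-3*x) dx ∧ dy ∧ dw
  d(3*w*x) includes (∂/∂x)(3*w*x) dx = (3*w) dx, which multiplied by dy ∧ dw gives (3*w) dx ∧ dy ∧ dw
  d(-3*x*y) includes (∂/∂x)(-3*x*y) dx = (-3*y) dx, which multiplied by dz ∧ dw gives (-3*y) dx ∧ dz ∧ dw
  d(-3*x*y) includes (∂/∂y)(-3*x*y) dy = (-3*x) dy, which multiplied by dz ∧ dw gives (-3*x) dy ∧ dz ∧ dw
Collecting like 3-forms: d(omega) = (7*w - 5*x) dx ∧ dy ∧ dw + (-2*x - 6*y) dx ∧ dy ∧ dz + (-3*y) dx ∧ dz ∧ dw + (-3*x) dy ∧ dz ∧ dw.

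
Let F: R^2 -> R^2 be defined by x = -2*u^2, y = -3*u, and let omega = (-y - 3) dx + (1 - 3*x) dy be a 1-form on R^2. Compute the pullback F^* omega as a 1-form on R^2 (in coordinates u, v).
F^* omega = (-30*u^2 + 12*u - 3) du

Using F^*(f dg) = (f ∘ F) d(g ∘ F), substitute each coordinate x_i by F_i(u, v) in f_i, and replace dx_i by d F_i = (∂F_i/∂u) du + (∂F_i/∂v) dv.
  For the x component: f_1(F) = 3*u - 3; d F_1 = (-4*u) du + (0) dv
  For the y component: f_2(F) = 6*u^2 + 1; d F_2 = (-3) du + (0) dv
Combining and collecting du, dv coefficients:
  coeff of du: -30*u^2 + 12*u - 3
  coeff of dv: 0
F^* omega = (-30*u^2 + 12*u - 3) du.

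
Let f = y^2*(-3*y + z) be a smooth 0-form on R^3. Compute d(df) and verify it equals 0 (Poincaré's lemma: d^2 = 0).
d(df) = 0

Step 1: df = sum_i (∂f/∂x_i) dx_i = (0) dx + (y*(-9*y + 2*z)) dy + (y^2) dz.
Step 2: Apply d again. Using the 1-form formula, the coefficient of dx ∧ dy in d(df) is ∂^2 f/∂x ∂y - ∂^2 f/∂y ∂x = (0) - (0) = 0 (equality of mixed partials for smooth f).
Similarly for dx ∧ dz and dy ∧ dz — all coefficients vanish. So d(df) = 0.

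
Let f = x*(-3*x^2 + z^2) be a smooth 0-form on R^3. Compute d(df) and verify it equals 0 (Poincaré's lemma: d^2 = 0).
d(df) = 0

Step 1: df = sum_i (∂f/∂x_i) dx_i = (-9*x^2 + z^2) dx + (0) dy + (2*x*z) dz.
Step 2: Apply d again. Using the 1-form formula, the coefficient of dx ∧ dy in d(df) is ∂^2 f/∂x ∂y - ∂^2 f/∂y ∂x = (0) - (0) = 0 (equality of mixed partials for smooth f).
Similarly for dx ∧ dz and dy ∧ dz — all coefficients vanish. So d(df) = 0.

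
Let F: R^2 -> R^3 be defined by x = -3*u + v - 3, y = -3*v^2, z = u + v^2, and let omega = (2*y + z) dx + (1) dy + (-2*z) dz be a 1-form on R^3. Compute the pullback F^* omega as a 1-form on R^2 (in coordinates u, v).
F^* omega = (-5*u + 13*v^2) du + (-4*u*v + u - 4*v^3 - 5*v^2 - 6*v) dv

Using F^*(f dg) = (f ∘ F) d(g ∘ F), substitute each coordinate x_i by F_i(u, v) in f_i, and replace dx_i by d F_i = (∂F_i/∂u) du + (∂F_i/∂v) dv.
  For the x component: f_1(F) = u - 5*v^2; d F_1 = (-3) du + (1) dv
  For the y component: f_2(F) = 1; d F_2 = (0) du + (-6*v) dv
  For the z component: f_3(F) = -2*u - 2*v^2; d F_3 = (1) du + (2*v) dv
Combining and collecting du, dv coefficients:
  coeff of du: -5*u + 13*v^2
  coeff of dv: -4*u*v + u - 4*v^3 - 5*v^2 - 6*v
F^* omega = (-5*u + 13*v^2) du + (-4*u*v + u - 4*v^3 - 5*v^2 - 6*v) dv.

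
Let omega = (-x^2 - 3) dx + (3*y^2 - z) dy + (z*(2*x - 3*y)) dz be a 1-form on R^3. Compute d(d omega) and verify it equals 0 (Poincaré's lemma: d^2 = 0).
d(d omega) = 0

Step 1: d omega = sum_{i<j} (∂f_j/∂x_i - ∂f_i/∂x_j) dx_i ∧ dx_j:
  coeff of dx ∧ dy: 0
  coeff of dx ∧ dz: 2*z
  coeff of dy ∧ dz: 1 - 3*z
Step 2: Apply d again to each 2-form coefficient. The only possible 3-form in R^3 is dx ∧ dy ∧ dz, with coefficient
  ∂(coeff of dy∧dz)/∂x - ∂(coeff of dx∧dz)/∂y + ∂(coeff of dx∧dy)/∂z
  = ∂/∂x (1 - 3*z) - ∂/∂y (2*z) + ∂/∂z (0).
Each of these terms simplifies to sums of mixed partials that cancel in pairs. The result is 0 (by equality of mixed partials for smooth functions — Schwarz / Clairaut).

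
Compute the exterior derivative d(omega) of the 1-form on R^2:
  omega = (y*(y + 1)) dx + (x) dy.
d(omega) = (-2*y) dx ∧ dy

For a 1-form omega = sum_i f_i dx_i, the exterior derivative is
  d(omega) = sum_{i < j} (∂f_j/∂x_i - ∂f_i/∂x_j) dx_i ∧ dx_j.
  coefficient of dx ∧ dy: ∂f_2/∂x - ∂f_1/∂y = ∂(x)/∂x - ∂(y*(y + 1))/∂y = -2*y
Assembling: d(omega) = (-2*y) dx ∧ dy.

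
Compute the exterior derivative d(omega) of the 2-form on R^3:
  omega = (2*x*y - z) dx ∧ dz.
d(omega) = (-2*x) dx ∧ dy ∧ dz

For a 2-form omega = sum_{i<j} g_{ij} dx_i ∧ dx_j, the exterior derivative is
  d(omega) = sum_{i<j} d(g_{ij}) ∧ dx_i ∧ dx_j = sum_{i<j, k} (∂g_{ij}/∂x_k) dx_k ∧ dx_i ∧ dx_j.
Expand each term, using dx_k ∧ dx_i ∧ dx_j = sgn(permutation) dx_{(a)} ∧ dx_{(b)} ∧ dx_{(c)} with (a < b < c) sorted:
  d(2*x*y - z) includes (∂/∂y)(2*x*y - z) dy = (2*x) dy, which multiplied by dx ∧ dz gives (-2*x) dx ∧ dy ∧ dz
Collecting like 3-forms: d(omega) = (-2*x) dx ∧ dy ∧ dz.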